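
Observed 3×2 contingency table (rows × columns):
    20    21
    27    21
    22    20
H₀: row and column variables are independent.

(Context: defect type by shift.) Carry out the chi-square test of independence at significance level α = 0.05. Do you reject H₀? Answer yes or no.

reject H₀: no

Row totals [41, 48, 42], col totals [69, 62], n=131
χ² = (20−21.60)²/21.60 + (21−19.40)²/19.40 + (27−25.28)²/25.28 + (21−22.72)²/22.72 + (22−22.12)²/22.12 + (20−19.88)²/19.88 = 0.4970
df = 2
p-value (upper-tail) = 0.77997
At α=0.05: p ≥ α → fail to reject H₀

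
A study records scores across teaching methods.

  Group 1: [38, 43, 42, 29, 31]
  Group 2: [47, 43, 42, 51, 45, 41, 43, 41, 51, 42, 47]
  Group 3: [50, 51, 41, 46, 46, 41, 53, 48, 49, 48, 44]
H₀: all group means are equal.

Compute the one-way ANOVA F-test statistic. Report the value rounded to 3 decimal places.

Group means [36.60, 44.82, 47.00], grand mean 44.185
SSB = Σnᵢ(x̄ᵢ−x̄)² = 379.238; SSW = ΣΣ(x−x̄ᵢ)² = 448.836
MSB = 379.238/2 = 189.6189; MSW = 448.836/24 = 18.7015
F = MSB/MSW = 10.1392
df = (2, 24)

test statistic = 10.139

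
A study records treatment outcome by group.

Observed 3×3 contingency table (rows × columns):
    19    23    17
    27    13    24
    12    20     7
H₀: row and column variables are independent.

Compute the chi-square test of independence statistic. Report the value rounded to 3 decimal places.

Row totals [59, 64, 39], col totals [58, 56, 48], n=162
χ² = (19−21.12)²/21.12 + (23−20.40)²/20.40 + (17−17.48)²/17.48 + (27−22.91)²/22.91 + (13−22.12)²/22.12 + (24−18.96)²/18.96 + (12−13.96)²/13.96 + (20−13.48)²/13.48 + (7−11.56)²/11.56 = 11.6123
df = 4

test statistic = 11.612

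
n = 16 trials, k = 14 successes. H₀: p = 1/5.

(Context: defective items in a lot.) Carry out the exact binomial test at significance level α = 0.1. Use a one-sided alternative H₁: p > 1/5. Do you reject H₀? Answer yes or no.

Exact binomial: n=16, k=14, p₀=1/5=0.2000
P(X≥14) from Σ C(n,i)·p₀^i·(1−p₀)^(n−i)
p-value (one-sided, H₁ greater) = 0.00000
At α=0.1: p < α → reject H₀

reject H₀: yes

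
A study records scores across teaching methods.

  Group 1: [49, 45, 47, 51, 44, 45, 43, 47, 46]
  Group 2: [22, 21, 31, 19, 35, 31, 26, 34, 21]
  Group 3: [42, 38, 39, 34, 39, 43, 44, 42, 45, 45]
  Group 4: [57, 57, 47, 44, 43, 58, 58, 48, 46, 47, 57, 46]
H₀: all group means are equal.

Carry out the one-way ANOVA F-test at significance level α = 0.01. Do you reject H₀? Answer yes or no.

reject H₀: yes

Group means [46.33, 26.67, 41.10, 50.67], grand mean 41.900
SSB = Σnᵢ(x̄ᵢ−x̄)² = 3194.033; SSW = ΣΣ(x−x̄ᵢ)² = 877.567
MSB = 3194.033/3 = 1064.6778; MSW = 877.567/36 = 24.3769
F = MSB/MSW = 43.6758
df = (3, 36)
p-value (upper-tail) = 0.00000
At α=0.01: p < α → reject H₀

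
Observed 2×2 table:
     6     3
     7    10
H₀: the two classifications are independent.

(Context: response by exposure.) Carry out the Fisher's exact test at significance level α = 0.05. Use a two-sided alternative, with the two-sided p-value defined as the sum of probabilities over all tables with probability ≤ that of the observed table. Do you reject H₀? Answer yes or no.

reject H₀: no

Margins: r₁=9, r₂=17, c₁=13, c₂=13, n=26
p_obs = C(9,6)·C(17,7)/C(26,13); sum pmf over tables with pmf ≤ p_obs
p-value (two-sided) = 0.41098
At α=0.05: p ≥ α → fail to reject H₀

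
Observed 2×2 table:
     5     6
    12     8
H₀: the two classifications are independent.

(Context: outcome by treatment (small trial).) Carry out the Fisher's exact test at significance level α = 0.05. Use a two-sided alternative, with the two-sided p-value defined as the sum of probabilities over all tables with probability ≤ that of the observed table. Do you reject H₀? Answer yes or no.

reject H₀: no

Margins: r₁=11, r₂=20, c₁=17, c₂=14, n=31
p_obs = C(11,5)·C(20,12)/C(31,17); sum pmf over tables with pmf ≤ p_obs
p-value (two-sided) = 0.47747
At α=0.05: p ≥ α → fail to reject H₀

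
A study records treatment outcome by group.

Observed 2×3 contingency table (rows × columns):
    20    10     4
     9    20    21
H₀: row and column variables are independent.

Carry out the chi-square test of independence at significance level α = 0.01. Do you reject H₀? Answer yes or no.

reject H₀: yes

Row totals [34, 50], col totals [29, 30, 25], n=84
χ² = (20−11.74)²/11.74 + (10−12.14)²/12.14 + (4−10.12)²/10.12 + (9−17.26)²/17.26 + (20−17.86)²/17.86 + (21−14.88)²/14.88 = 16.6212
df = 2
p-value (upper-tail) = 0.00025
At α=0.01: p < α → reject H₀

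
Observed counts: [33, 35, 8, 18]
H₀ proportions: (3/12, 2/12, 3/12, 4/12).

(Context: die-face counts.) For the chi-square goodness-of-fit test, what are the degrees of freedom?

df = k − 1 = 4 − 1 = 3

degrees of freedom = 3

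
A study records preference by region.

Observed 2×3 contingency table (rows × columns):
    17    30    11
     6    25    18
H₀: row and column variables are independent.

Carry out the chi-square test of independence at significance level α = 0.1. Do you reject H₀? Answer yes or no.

reject H₀: yes

Row totals [58, 49], col totals [23, 55, 29], n=107
χ² = (17−12.47)²/12.47 + (30−29.81)²/29.81 + (11−15.72)²/15.72 + (6−10.53)²/10.53 + (25−25.19)²/25.19 + (18−13.28)²/13.28 = 6.6954
df = 2
p-value (upper-tail) = 0.03516
At α=0.1: p < α → reject H₀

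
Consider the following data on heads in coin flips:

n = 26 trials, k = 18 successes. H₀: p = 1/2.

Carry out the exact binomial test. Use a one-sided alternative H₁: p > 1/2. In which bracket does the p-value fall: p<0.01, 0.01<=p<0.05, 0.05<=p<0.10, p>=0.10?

p-value bracket: 0.01<=p<0.05

Exact binomial: n=26, k=18, p₀=1/2=0.5000
P(X≥18) from Σ C(n,i)·p₀^i·(1−p₀)^(n−i)
p-value (one-sided, H₁ greater) = 0.03776
→ bracket: 0.01<=p<0.05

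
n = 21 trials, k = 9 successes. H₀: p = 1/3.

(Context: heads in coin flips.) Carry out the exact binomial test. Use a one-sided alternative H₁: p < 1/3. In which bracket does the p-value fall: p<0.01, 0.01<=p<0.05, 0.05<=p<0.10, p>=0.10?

Exact binomial: n=21, k=9, p₀=1/3=0.3333
P(X≤9) from Σ C(n,i)·p₀^i·(1−p₀)^(n−i)
p-value (one-sided, H₁ less) = 0.87522
→ bracket: p>=0.10

p-value bracket: p>=0.10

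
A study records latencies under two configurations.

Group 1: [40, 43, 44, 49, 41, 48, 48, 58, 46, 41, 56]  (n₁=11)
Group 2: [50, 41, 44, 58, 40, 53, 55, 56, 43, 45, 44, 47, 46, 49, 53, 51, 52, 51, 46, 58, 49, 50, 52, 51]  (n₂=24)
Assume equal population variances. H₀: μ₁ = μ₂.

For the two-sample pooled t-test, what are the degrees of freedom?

df = n₁ + n₂ − 2 = 11 + 24 − 2 = 33

degrees of freedom = 33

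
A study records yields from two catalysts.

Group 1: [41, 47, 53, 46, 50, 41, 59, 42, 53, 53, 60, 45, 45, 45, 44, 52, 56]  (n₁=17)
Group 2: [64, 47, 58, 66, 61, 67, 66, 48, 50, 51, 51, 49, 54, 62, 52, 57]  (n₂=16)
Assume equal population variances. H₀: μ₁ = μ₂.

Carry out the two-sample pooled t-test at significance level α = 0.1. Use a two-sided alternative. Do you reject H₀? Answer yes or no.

reject H₀: yes

x̄₁=48.941, s₁=6.077, n₁=17
x̄₂=56.438, s₂=7.061, n₂=16
s_p² = [16·6.077² + 15·7.061²]/31 = 43.1896
SE = √(s_p²·(1/17+1/16)) = 2.2891
t = (48.941−56.438)/2.2891 = -3.2748
df = 31
p-value (two-sided) = 0.00260
At α=0.1: p < α → reject H₀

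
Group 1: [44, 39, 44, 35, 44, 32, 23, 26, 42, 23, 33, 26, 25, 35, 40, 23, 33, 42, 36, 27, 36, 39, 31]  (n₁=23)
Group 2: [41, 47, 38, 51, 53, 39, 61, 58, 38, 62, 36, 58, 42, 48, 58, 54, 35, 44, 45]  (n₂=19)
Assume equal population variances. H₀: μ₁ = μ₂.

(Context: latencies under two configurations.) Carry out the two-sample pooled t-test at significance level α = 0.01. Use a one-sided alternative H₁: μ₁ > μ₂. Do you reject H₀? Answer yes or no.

x̄₁=33.826, s₁=7.259, n₁=23
x̄₂=47.789, s₂=8.942, n₂=19
s_p² = [22·7.259² + 18·8.942²]/40 = 64.9616
SE = √(s_p²·(1/23+1/19)) = 2.4987
t = (33.826−47.789)/2.4987 = -5.5883
df = 40
p-value (one-sided, H₁ greater) = 1.00000
At α=0.01: p ≥ α → fail to reject H₀

reject H₀: no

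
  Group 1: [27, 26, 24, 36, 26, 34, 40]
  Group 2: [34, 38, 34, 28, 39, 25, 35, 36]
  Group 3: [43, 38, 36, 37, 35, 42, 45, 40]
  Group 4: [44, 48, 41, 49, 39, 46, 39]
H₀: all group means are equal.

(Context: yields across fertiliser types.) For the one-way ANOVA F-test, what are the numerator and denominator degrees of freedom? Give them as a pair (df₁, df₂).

k = 4 groups, N = 30 total
df = (k−1, N−k) = (4−1, 30−4) = (3, 26)

degrees of freedom = [3, 26]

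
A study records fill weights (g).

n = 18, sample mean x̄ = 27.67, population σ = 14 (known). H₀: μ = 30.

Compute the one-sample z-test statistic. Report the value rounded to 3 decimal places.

test statistic = -0.706

SE = σ/√n = 14/√18 = 3.2998
z = (x̄−μ₀)/SE = (27.67−30)/3.2998 = -0.7061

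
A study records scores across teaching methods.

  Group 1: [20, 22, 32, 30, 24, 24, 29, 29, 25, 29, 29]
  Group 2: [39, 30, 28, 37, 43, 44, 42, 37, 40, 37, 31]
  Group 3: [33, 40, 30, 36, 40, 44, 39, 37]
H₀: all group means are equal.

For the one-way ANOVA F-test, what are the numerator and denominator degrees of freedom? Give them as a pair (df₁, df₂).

k = 3 groups, N = 30 total
df = (k−1, N−k) = (3−1, 30−3) = (2, 27)

degrees of freedom = [2, 27]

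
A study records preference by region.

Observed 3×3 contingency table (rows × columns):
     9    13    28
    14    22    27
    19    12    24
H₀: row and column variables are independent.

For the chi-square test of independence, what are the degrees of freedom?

degrees of freedom = 4

df = (r−1)(c−1) = (3−1)·(3−1) = 4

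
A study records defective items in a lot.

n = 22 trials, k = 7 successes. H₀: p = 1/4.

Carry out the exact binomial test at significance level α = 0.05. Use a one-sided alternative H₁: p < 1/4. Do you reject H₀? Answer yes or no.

Exact binomial: n=22, k=7, p₀=1/4=0.2500
P(X≤7) from Σ C(n,i)·p₀^i·(1−p₀)^(n−i)
p-value (one-sided, H₁ less) = 0.83847
At α=0.05: p ≥ α → fail to reject H₀

reject H₀: no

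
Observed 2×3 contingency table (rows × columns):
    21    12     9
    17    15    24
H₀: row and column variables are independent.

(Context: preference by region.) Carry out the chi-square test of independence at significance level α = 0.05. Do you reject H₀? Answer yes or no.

reject H₀: no

Row totals [42, 56], col totals [38, 27, 33], n=98
χ² = (21−16.29)²/16.29 + (12−11.57)²/11.57 + (9−14.14)²/14.14 + (17−21.71)²/21.71 + (15−15.43)²/15.43 + (24−18.86)²/18.86 = 5.6887
df = 2
p-value (upper-tail) = 0.05817
At α=0.05: p ≥ α → fail to reject H₀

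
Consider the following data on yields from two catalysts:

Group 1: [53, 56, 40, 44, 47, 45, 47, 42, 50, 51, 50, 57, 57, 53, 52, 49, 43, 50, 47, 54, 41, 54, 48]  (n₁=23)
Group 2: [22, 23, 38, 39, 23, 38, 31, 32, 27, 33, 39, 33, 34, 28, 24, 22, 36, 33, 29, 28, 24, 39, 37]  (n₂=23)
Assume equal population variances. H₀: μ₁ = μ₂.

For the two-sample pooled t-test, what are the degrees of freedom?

df = n₁ + n₂ − 2 = 23 + 23 − 2 = 44

degrees of freedom = 44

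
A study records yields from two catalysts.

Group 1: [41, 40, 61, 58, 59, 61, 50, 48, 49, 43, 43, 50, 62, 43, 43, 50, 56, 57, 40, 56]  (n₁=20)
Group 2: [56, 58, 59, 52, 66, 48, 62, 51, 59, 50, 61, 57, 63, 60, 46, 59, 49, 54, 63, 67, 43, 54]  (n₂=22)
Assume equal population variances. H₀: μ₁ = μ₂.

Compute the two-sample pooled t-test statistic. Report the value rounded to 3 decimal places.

x̄₁=50.500, s₁=7.709, n₁=20
x̄₂=56.227, s₂=6.524, n₂=22
s_p² = [19·7.709² + 21·6.524²]/40 = 50.5716
SE = √(s_p²·(1/20+1/22)) = 2.1971
t = (50.500−56.227)/2.1971 = -2.6067
df = 40

test statistic = -2.607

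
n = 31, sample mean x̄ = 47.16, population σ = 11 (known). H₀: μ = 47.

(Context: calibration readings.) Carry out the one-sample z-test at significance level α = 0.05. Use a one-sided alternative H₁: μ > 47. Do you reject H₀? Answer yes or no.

SE = σ/√n = 11/√31 = 1.9757
z = (x̄−μ₀)/SE = (47.16−47)/1.9757 = 0.0810
p-value (one-sided, H₁ greater) = 0.46773
At α=0.05: p ≥ α → fail to reject H₀

reject H₀: no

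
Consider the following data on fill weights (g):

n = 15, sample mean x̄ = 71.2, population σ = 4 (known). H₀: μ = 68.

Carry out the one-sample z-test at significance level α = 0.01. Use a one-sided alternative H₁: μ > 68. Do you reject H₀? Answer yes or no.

SE = σ/√n = 4/√15 = 1.0328
z = (x̄−μ₀)/SE = (71.2−68)/1.0328 = 3.0984
p-value (one-sided, H₁ greater) = 0.00097
At α=0.01: p < α → reject H₀

reject H₀: yes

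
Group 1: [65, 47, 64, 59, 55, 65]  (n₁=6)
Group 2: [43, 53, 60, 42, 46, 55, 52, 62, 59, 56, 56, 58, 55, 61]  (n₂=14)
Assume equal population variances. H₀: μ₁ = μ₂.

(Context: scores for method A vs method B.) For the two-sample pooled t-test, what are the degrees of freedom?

degrees of freedom = 18

df = n₁ + n₂ − 2 = 6 + 14 − 2 = 18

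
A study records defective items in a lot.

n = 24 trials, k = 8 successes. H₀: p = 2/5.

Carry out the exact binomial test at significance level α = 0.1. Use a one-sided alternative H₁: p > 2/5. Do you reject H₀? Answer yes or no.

Exact binomial: n=24, k=8, p₀=2/5=0.4000
P(X≥8) from Σ C(n,i)·p₀^i·(1−p₀)^(n−i)
p-value (one-sided, H₁ greater) = 0.80805
At α=0.1: p ≥ α → fail to reject H₀

reject H₀: no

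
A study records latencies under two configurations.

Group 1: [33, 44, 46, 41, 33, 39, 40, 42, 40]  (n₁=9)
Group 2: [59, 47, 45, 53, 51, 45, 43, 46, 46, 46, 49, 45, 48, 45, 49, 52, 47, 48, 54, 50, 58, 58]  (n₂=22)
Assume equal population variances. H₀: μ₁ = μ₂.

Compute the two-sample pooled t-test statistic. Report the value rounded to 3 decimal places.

test statistic = -5.241

x̄₁=39.778, s₁=4.410, n₁=9
x̄₂=49.273, s₂=4.641, n₂=22
s_p² = [8·4.410² + 21·4.641²]/29 = 20.9627
SE = √(s_p²·(1/9+1/22)) = 1.8116
t = (39.778−49.273)/1.8116 = -5.2411
df = 29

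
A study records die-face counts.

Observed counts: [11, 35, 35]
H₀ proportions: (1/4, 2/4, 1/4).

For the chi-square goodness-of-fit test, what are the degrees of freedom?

degrees of freedom = 2

df = k − 1 = 3 − 1 = 2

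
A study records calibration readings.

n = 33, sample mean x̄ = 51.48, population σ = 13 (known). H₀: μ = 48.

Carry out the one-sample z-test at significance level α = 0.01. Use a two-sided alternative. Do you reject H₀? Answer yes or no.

reject H₀: no

SE = σ/√n = 13/√33 = 2.2630
z = (x̄−μ₀)/SE = (51.48−48)/2.2630 = 1.5378
p-value (two-sided) = 0.12410
At α=0.01: p ≥ α → fail to reject H₀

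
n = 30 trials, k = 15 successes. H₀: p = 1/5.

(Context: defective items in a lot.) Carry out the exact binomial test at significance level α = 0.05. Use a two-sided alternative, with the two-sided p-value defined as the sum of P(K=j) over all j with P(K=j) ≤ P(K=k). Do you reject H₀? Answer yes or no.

reject H₀: yes

Exact binomial: n=30, k=15, p₀=1/5=0.2000
P(X=j) = C(n,j)·p₀^j·(1−p₀)^(n−j); p = Σ P(X=j) over j with P(X=j) ≤ P(X=15)
p-value (two-sided) = 0.00023
At α=0.05: p < α → reject H₀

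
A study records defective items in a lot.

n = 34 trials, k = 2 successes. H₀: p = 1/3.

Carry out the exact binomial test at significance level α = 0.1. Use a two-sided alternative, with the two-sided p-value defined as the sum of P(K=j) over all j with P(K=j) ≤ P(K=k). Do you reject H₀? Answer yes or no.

Exact binomial: n=34, k=2, p₀=1/3=0.3333
P(X=j) = C(n,j)·p₀^j·(1−p₀)^(n−j); p = Σ P(X=j) over j with P(X=j) ≤ P(X=2)
p-value (two-sided) = 0.00034
At α=0.1: p < α → reject H₀

reject H₀: yes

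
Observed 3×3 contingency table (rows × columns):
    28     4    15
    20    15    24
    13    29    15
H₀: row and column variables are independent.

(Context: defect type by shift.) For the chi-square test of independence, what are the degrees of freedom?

df = (r−1)(c−1) = (3−1)·(3−1) = 4

degrees of freedom = 4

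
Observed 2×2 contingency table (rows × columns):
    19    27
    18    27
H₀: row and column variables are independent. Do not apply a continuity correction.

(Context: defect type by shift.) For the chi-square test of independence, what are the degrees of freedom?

df = (r−1)(c−1) = (2−1)·(2−1) = 1

degrees of freedom = 1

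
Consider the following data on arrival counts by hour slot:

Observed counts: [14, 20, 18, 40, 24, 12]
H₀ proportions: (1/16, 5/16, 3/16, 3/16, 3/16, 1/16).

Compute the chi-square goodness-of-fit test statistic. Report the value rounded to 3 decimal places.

test statistic = 28.667

n = 128; E_i = n·p_i = [8.00, 40.00, 24.00, 24.00, 24.00, 8.00]
χ² = (14−8.00)²/8.00 + (20−40.00)²/40.00 + (18−24.00)²/24.00 + (40−24.00)²/24.00 + (24−24.00)²/24.00 + (12−8.00)²/8.00 = 28.6667
df = 5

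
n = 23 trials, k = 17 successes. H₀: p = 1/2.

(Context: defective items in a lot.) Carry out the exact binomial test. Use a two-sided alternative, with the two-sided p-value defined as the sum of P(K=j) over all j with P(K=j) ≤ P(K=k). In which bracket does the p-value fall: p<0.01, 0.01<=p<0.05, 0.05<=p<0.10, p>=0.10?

Exact binomial: n=23, k=17, p₀=1/2=0.5000
P(X=j) = C(n,j)·p₀^j·(1−p₀)^(n−j); p = Σ P(X=j) over j with P(X=j) ≤ P(X=17)
p-value (two-sided) = 0.03469
→ bracket: 0.01<=p<0.05

p-value bracket: 0.01<=p<0.05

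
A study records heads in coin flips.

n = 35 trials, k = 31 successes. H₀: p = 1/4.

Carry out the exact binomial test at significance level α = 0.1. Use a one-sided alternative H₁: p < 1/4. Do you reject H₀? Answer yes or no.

reject H₀: no

Exact binomial: n=35, k=31, p₀=1/4=0.2500
P(X≤31) from Σ C(n,i)·p₀^i·(1−p₀)^(n−i)
p-value (one-sided, H₁ less) = 1.00000
At α=0.1: p ≥ α → fail to reject H₀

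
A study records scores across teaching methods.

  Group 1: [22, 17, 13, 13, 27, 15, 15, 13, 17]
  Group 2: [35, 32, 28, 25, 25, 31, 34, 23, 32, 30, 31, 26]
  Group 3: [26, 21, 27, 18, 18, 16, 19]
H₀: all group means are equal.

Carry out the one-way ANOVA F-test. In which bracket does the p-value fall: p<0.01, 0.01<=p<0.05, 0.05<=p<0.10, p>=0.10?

Group means [16.89, 29.33, 20.71], grand mean 23.179
SSB = Σnᵢ(x̄ᵢ−x̄)² = 853.123; SSW = ΣΣ(x−x̄ᵢ)² = 452.984
MSB = 853.123/2 = 426.5615; MSW = 452.984/25 = 18.1194
F = MSB/MSW = 23.5417
df = (2, 25)
p-value (upper-tail) = 0.00000
→ bracket: p<0.01

p-value bracket: p<0.01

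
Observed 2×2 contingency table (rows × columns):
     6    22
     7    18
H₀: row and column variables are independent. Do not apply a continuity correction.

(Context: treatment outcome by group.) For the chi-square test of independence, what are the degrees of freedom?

degrees of freedom = 1

df = (r−1)(c−1) = (2−1)·(2−1) = 1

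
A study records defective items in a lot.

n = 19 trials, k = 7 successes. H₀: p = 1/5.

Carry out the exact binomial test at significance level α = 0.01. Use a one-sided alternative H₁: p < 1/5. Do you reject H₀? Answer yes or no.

reject H₀: no

Exact binomial: n=19, k=7, p₀=1/5=0.2000
P(X≤7) from Σ C(n,i)·p₀^i·(1−p₀)^(n−i)
p-value (one-sided, H₁ less) = 0.97672
At α=0.01: p ≥ α → fail to reject H₀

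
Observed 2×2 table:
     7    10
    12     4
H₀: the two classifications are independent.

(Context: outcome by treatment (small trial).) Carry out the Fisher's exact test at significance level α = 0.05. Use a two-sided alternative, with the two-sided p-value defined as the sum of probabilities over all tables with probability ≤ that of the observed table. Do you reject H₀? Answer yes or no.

Margins: r₁=17, r₂=16, c₁=19, c₂=14, n=33
p_obs = C(17,7)·C(16,12)/C(33,19); sum pmf over tables with pmf ≤ p_obs
p-value (two-sided) = 0.07986
At α=0.05: p ≥ α → fail to reject H₀

reject H₀: no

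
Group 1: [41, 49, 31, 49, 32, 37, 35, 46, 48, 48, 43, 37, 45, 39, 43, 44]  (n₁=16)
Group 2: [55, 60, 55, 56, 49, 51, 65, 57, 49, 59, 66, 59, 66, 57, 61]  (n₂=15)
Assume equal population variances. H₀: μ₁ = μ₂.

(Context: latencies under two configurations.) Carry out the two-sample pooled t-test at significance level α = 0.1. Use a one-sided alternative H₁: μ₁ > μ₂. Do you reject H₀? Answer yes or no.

x̄₁=41.688, s₁=5.941, n₁=16
x̄₂=57.667, s₂=5.512, n₂=15
s_p² = [15·5.941² + 14·5.512²]/29 = 32.9231
SE = √(s_p²·(1/16+1/15)) = 2.0622
t = (41.688−57.667)/2.0622 = -7.7487
df = 29
p-value (one-sided, H₁ greater) = 1.00000
At α=0.1: p ≥ α → fail to reject H₀

reject H₀: no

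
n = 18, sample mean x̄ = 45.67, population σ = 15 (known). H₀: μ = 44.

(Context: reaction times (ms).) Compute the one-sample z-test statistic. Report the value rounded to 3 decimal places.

SE = σ/√n = 15/√18 = 3.5355
z = (x̄−μ₀)/SE = (45.67−44)/3.5355 = 0.4723

test statistic = 0.472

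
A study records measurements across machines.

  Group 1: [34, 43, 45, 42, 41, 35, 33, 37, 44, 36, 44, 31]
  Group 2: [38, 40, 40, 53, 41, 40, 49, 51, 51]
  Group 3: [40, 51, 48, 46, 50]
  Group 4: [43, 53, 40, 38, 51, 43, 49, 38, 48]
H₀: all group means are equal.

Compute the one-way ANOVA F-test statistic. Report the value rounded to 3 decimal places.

test statistic = 4.099

Group means [38.75, 44.78, 47.00, 44.78], grand mean 43.029
SSB = Σnᵢ(x̄ᵢ−x̄)² = 353.610; SSW = ΣΣ(x−x̄ᵢ)² = 891.361
MSB = 353.610/3 = 117.8701; MSW = 891.361/31 = 28.7536
F = MSB/MSW = 4.0993
df = (3, 31)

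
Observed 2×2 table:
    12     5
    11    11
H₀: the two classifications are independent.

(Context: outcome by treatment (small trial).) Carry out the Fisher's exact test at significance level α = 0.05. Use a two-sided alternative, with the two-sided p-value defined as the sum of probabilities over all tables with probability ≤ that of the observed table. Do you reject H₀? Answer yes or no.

reject H₀: no

Margins: r₁=17, r₂=22, c₁=23, c₂=16, n=39
p_obs = C(17,12)·C(22,11)/C(39,23); sum pmf over tables with pmf ≤ p_obs
p-value (two-sided) = 0.32513
At α=0.05: p ≥ α → fail to reject H₀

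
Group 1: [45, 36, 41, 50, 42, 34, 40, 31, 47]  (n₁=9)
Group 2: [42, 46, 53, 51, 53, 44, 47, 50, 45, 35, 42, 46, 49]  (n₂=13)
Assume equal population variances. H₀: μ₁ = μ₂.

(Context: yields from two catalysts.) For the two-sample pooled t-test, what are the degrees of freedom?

degrees of freedom = 20

df = n₁ + n₂ − 2 = 9 + 13 − 2 = 20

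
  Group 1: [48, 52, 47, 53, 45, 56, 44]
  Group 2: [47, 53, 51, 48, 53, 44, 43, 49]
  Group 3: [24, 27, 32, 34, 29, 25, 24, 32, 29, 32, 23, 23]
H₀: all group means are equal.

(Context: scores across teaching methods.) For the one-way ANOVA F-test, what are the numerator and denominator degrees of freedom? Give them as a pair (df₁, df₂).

degrees of freedom = [2, 24]

k = 3 groups, N = 27 total
df = (k−1, N−k) = (3−1, 27−3) = (2, 24)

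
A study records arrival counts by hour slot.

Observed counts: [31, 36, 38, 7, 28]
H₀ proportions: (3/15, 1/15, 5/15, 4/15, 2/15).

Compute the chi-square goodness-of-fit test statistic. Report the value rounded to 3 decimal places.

n = 140; E_i = n·p_i = [28.00, 9.33, 46.67, 37.33, 18.67]
χ² = (31−28.00)²/28.00 + (36−9.33)²/9.33 + (38−46.67)²/46.67 + (7−37.33)²/37.33 + (28−18.67)²/18.67 = 107.4339
df = 4

test statistic = 107.434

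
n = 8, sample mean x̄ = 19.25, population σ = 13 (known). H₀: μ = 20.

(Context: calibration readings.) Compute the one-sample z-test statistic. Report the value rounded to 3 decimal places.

SE = σ/√n = 13/√8 = 4.5962
z = (x̄−μ₀)/SE = (19.25−20)/4.5962 = -0.1632

test statistic = -0.163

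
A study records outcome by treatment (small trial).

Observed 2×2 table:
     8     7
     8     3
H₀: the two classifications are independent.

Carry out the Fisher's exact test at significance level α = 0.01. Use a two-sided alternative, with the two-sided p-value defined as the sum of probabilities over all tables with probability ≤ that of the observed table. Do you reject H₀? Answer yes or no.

Margins: r₁=15, r₂=11, c₁=16, c₂=10, n=26
p_obs = C(15,8)·C(11,8)/C(26,16); sum pmf over tables with pmf ≤ p_obs
p-value (two-sided) = 0.42786
At α=0.01: p ≥ α → fail to reject H₀

reject H₀: no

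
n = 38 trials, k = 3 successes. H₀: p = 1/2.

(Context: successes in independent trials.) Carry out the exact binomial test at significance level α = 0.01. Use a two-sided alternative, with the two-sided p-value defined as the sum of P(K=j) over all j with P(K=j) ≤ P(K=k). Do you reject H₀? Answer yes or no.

Exact binomial: n=38, k=3, p₀=1/2=0.5000
P(X=j) = C(n,j)·p₀^j·(1−p₀)^(n−j); p = Σ P(X=j) over j with P(X=j) ≤ P(X=3)
p-value (two-sided) = 0.00000
At α=0.01: p < α → reject H₀

reject H₀: yes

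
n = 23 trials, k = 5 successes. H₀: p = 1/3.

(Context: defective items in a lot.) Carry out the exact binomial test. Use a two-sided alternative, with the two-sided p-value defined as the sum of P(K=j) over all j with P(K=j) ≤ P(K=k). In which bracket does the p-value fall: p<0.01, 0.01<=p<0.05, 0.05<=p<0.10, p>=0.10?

p-value bracket: p>=0.10

Exact binomial: n=23, k=5, p₀=1/3=0.3333
P(X=j) = C(n,j)·p₀^j·(1−p₀)^(n−j); p = Σ P(X=j) over j with P(X=j) ≤ P(X=5)
p-value (two-sided) = 0.27636
→ bracket: p>=0.10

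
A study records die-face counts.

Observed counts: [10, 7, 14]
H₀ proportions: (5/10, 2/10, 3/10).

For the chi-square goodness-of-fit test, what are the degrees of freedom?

degrees of freedom = 2

df = k − 1 = 3 − 1 = 2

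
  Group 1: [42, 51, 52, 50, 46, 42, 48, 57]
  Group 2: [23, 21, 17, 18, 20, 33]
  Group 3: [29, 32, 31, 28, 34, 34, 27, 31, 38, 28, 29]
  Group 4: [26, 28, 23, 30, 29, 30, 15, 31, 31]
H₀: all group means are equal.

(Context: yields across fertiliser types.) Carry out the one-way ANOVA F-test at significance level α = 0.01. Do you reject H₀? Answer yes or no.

reject H₀: yes

Group means [48.50, 22.00, 31.00, 27.00], grand mean 32.471
SSB = Σnᵢ(x̄ᵢ−x̄)² = 3006.471; SSW = ΣΣ(x−x̄ᵢ)² = 678.000
MSB = 3006.471/3 = 1002.1569; MSW = 678.000/30 = 22.6000
F = MSB/MSW = 44.3432
df = (3, 30)
p-value (upper-tail) = 0.00000
At α=0.01: p < α → reject H₀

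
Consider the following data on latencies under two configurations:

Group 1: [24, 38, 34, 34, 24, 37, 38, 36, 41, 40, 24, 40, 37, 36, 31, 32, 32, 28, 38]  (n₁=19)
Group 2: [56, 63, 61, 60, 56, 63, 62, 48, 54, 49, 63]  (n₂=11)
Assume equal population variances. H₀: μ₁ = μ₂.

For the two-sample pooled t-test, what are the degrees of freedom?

degrees of freedom = 28

df = n₁ + n₂ − 2 = 19 + 11 − 2 = 28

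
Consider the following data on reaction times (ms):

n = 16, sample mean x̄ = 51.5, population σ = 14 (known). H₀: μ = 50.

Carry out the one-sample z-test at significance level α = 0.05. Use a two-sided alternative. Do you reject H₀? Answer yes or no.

SE = σ/√n = 14/√16 = 3.5000
z = (x̄−μ₀)/SE = (51.5−50)/3.5000 = 0.4286
p-value (two-sided) = 0.66824
At α=0.05: p ≥ α → fail to reject H₀

reject H₀: no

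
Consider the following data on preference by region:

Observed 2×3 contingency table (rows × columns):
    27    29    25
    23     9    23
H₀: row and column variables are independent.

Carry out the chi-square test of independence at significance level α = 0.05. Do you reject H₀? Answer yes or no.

reject H₀: yes

Row totals [81, 55], col totals [50, 38, 48], n=136
χ² = (27−29.78)²/29.78 + (29−22.63)²/22.63 + (25−28.59)²/28.59 + (23−20.22)²/20.22 + (9−15.37)²/15.37 + (23−19.41)²/19.41 = 6.1851
df = 2
p-value (upper-tail) = 0.04539
At α=0.05: p < α → reject H₀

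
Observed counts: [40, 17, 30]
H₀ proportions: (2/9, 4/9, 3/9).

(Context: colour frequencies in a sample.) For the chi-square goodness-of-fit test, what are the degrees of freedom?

df = k − 1 = 3 − 1 = 2

degrees of freedom = 2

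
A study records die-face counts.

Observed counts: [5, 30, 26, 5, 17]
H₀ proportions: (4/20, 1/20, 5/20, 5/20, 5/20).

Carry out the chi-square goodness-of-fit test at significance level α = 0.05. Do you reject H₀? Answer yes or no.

reject H₀: yes

n = 83; E_i = n·p_i = [16.60, 4.15, 20.75, 20.75, 20.75]
χ² = (5−16.60)²/16.60 + (30−4.15)²/4.15 + (26−20.75)²/20.75 + (5−20.75)²/20.75 + (17−20.75)²/20.75 = 183.0843
df = 4
p-value (upper-tail) = 0.00000
At α=0.05: p < α → reject H₀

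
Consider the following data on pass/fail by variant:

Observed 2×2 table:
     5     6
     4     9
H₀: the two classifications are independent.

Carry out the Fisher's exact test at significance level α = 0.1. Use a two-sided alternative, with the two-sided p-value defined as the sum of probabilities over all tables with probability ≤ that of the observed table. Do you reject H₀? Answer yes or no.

Margins: r₁=11, r₂=13, c₁=9, c₂=15, n=24
p_obs = C(11,5)·C(13,4)/C(24,9); sum pmf over tables with pmf ≤ p_obs
p-value (two-sided) = 0.67517
At α=0.1: p ≥ α → fail to reject H₀

reject H₀: no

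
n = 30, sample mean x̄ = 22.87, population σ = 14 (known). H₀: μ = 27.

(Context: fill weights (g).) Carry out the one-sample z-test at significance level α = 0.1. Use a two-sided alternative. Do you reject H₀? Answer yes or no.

reject H₀: no

SE = σ/√n = 14/√30 = 2.5560
z = (x̄−μ₀)/SE = (22.87−27)/2.5560 = -1.6158
p-value (two-sided) = 0.10614
At α=0.1: p ≥ α → fail to reject H₀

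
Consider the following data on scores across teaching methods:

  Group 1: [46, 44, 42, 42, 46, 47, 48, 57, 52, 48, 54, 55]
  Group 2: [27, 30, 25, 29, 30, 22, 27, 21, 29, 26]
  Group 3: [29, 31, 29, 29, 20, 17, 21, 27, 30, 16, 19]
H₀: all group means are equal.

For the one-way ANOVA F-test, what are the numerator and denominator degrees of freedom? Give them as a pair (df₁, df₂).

k = 3 groups, N = 33 total
df = (k−1, N−k) = (3−1, 33−3) = (2, 30)

degrees of freedom = [2, 30]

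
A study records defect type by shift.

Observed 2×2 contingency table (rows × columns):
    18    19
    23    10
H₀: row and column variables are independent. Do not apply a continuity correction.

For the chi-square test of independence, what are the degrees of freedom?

df = (r−1)(c−1) = (2−1)·(2−1) = 1

degrees of freedom = 1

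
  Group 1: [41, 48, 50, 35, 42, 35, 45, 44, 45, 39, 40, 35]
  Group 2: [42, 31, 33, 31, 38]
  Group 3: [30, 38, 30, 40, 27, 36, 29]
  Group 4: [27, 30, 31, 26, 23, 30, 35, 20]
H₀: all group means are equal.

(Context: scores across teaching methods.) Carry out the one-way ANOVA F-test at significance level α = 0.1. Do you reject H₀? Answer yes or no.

reject H₀: yes

Group means [41.58, 35.00, 32.86, 27.75], grand mean 35.188
SSB = Σnᵢ(x̄ᵢ−x̄)² = 971.601; SSW = ΣΣ(x−x̄ᵢ)² = 687.274
MSB = 971.601/3 = 323.8671; MSW = 687.274/28 = 24.5455
F = MSB/MSW = 13.1946
df = (3, 28)
p-value (upper-tail) = 0.00001
At α=0.1: p < α → reject H₀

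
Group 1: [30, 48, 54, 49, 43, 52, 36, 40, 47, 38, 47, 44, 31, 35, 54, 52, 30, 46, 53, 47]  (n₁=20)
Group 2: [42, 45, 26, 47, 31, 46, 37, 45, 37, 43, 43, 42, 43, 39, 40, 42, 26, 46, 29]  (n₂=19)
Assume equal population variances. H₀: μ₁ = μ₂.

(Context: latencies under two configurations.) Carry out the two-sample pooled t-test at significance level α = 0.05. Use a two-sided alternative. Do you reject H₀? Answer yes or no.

x̄₁=43.800, s₁=8.076, n₁=20
x̄₂=39.421, s₂=6.736, n₂=19
s_p² = [19·8.076² + 18·6.736²]/37 = 55.5630
SE = √(s_p²·(1/20+1/19)) = 2.3880
t = (43.800−39.421)/2.3880 = 1.8337
df = 37
p-value (two-sided) = 0.07475
At α=0.05: p ≥ α → fail to reject H₀

reject H₀: no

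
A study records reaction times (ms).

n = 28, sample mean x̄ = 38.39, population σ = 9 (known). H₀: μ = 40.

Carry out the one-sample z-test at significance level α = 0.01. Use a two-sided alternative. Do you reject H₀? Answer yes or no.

SE = σ/√n = 9/√28 = 1.7008
z = (x̄−μ₀)/SE = (38.39−40)/1.7008 = -0.9466
p-value (two-sided) = 0.34385
At α=0.01: p ≥ α → fail to reject H₀

reject H₀: no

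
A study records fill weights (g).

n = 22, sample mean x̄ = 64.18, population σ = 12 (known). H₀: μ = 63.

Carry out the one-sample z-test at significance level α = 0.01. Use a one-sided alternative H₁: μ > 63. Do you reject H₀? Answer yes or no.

SE = σ/√n = 12/√22 = 2.5584
z = (x̄−μ₀)/SE = (64.18−63)/2.5584 = 0.4612
p-value (one-sided, H₁ greater) = 0.32232
At α=0.01: p ≥ α → fail to reject H₀

reject H₀: no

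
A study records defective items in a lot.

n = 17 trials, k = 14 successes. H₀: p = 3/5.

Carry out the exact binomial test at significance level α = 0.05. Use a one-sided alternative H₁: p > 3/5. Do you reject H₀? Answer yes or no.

Exact binomial: n=17, k=14, p₀=3/5=0.6000
P(X≥14) from Σ C(n,i)·p₀^i·(1−p₀)^(n−i)
p-value (one-sided, H₁ greater) = 0.04642
At α=0.05: p < α → reject H₀

reject H₀: yes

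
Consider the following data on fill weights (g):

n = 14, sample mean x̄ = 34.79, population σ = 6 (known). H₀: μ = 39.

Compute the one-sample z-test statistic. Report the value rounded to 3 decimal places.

SE = σ/√n = 6/√14 = 1.6036
z = (x̄−μ₀)/SE = (34.79−39)/1.6036 = -2.6254

test statistic = -2.625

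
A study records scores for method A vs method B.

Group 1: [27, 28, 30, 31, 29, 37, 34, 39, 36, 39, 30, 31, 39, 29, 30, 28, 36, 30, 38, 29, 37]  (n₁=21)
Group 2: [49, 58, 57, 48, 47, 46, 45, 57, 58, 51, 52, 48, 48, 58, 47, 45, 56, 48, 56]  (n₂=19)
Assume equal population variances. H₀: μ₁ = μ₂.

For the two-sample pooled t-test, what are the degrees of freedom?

degrees of freedom = 38

df = n₁ + n₂ − 2 = 21 + 19 − 2 = 38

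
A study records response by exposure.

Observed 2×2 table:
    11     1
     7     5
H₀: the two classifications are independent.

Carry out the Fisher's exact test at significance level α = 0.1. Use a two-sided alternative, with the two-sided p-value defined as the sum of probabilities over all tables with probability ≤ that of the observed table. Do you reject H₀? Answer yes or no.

Margins: r₁=12, r₂=12, c₁=18, c₂=6, n=24
p_obs = C(12,11)·C(12,7)/C(24,18); sum pmf over tables with pmf ≤ p_obs
p-value (two-sided) = 0.15495
At α=0.1: p ≥ α → fail to reject H₀

reject H₀: no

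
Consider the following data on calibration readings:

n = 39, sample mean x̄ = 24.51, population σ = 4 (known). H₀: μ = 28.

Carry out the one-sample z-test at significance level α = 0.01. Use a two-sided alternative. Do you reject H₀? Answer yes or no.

SE = σ/√n = 4/√39 = 0.6405
z = (x̄−μ₀)/SE = (24.51−28)/0.6405 = -5.4488
p-value (two-sided) = 0.00000
At α=0.01: p < α → reject H₀

reject H₀: yes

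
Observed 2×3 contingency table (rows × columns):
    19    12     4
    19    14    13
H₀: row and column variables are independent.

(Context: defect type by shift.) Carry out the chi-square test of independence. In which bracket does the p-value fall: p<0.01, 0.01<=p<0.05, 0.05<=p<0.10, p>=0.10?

Row totals [35, 46], col totals [38, 26, 17], n=81
χ² = (19−16.42)²/16.42 + (12−11.23)²/11.23 + (4−7.35)²/7.35 + (19−21.58)²/21.58 + (14−14.77)²/14.77 + (13−9.65)²/9.65 = 3.4891
df = 2
p-value (upper-tail) = 0.17473
→ bracket: p>=0.10

p-value bracket: p>=0.10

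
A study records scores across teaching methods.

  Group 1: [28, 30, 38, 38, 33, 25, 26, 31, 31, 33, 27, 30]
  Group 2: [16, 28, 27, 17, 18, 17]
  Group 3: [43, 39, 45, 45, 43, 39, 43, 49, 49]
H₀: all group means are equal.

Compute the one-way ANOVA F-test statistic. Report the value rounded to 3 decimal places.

test statistic = 55.188

Group means [30.83, 20.50, 43.89], grand mean 32.889
SSB = Σnᵢ(x̄ᵢ−x̄)² = 2060.611; SSW = ΣΣ(x−x̄ᵢ)² = 448.056
MSB = 2060.611/2 = 1030.3056; MSW = 448.056/24 = 18.6690
F = MSB/MSW = 55.1881
df = (2, 24)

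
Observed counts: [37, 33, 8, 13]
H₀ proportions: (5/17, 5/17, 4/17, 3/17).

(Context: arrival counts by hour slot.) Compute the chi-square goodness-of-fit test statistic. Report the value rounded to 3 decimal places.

test statistic = 14.350

n = 91; E_i = n·p_i = [26.76, 26.76, 21.41, 16.06]
χ² = (37−26.76)²/26.76 + (33−26.76)²/26.76 + (8−21.41)²/21.41 + (13−16.06)²/16.06 = 14.3502
df = 3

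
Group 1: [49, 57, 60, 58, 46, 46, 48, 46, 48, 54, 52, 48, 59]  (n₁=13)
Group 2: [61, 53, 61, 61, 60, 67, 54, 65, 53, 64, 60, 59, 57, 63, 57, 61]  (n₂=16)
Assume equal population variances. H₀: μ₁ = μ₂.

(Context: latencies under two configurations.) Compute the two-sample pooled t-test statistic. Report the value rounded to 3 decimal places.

x̄₁=51.615, s₁=5.331, n₁=13
x̄₂=59.750, s₂=4.123, n₂=16
s_p² = [12·5.331² + 15·4.123²]/27 = 22.0769
SE = √(s_p²·(1/13+1/16)) = 1.7544
t = (51.615−59.750)/1.7544 = -4.6366
df = 27

test statistic = -4.637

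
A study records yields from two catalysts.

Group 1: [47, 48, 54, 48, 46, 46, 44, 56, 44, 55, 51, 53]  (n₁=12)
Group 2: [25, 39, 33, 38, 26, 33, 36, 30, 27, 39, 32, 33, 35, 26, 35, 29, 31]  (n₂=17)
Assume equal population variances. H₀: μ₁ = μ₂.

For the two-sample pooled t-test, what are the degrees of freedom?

df = n₁ + n₂ − 2 = 12 + 17 − 2 = 27

degrees of freedom = 27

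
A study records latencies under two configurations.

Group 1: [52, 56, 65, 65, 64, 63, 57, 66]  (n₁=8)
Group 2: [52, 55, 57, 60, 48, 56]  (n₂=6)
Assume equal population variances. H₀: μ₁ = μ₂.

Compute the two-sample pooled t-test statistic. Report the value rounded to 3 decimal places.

x̄₁=61.000, s₁=5.237, n₁=8
x̄₂=54.667, s₂=4.179, n₂=6
s_p² = [7·5.237² + 5·4.179²]/12 = 23.2778
SE = √(s_p²·(1/8+1/6)) = 2.6056
t = (61.000−54.667)/2.6056 = 2.4306
df = 12

test statistic = 2.431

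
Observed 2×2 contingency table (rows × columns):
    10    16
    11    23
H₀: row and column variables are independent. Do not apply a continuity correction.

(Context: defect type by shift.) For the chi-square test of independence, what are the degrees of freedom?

df = (r−1)(c−1) = (2−1)·(2−1) = 1

degrees of freedom = 1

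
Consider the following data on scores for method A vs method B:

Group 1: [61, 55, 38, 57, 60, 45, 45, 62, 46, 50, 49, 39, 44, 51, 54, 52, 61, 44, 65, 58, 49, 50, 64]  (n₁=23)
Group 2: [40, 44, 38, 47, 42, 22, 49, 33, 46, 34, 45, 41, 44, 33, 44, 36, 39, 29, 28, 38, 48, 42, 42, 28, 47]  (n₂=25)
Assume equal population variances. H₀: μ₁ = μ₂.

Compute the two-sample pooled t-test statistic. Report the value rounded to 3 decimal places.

x̄₁=52.130, s₁=7.882, n₁=23
x̄₂=39.160, s₂=7.186, n₂=25
s_p² = [22·7.882² + 24·7.186²]/46 = 56.6515
SE = √(s_p²·(1/23+1/25)) = 2.1747
t = (52.130−39.160)/2.1747 = 5.9643
df = 46

test statistic = 5.964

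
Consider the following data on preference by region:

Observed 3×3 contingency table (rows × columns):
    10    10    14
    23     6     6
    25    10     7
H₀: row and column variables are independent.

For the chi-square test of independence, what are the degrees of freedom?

degrees of freedom = 4

df = (r−1)(c−1) = (3−1)·(3−1) = 4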